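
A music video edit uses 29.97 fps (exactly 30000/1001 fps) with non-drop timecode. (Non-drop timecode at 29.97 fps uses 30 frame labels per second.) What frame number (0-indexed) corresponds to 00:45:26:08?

81788

Total seconds to the label: (0 × 3600 + 45 × 60 + 26) = 2726.
Frame index = 2726 × 30 + 8 = 81788.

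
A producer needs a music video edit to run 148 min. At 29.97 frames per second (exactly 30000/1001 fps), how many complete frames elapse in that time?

148 min = 8880 s.
Frames = 8880 × 30000/1001 = 266400000/1001 ≈ 266133.8661.
Complete frames: 266133.

266133 frames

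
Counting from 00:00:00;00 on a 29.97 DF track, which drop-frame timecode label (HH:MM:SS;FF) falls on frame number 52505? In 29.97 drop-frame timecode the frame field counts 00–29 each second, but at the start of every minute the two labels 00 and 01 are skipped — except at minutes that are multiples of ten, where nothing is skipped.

00:29:11;29

Ten DF minutes hold 17982 frames, so frame 52505 lies in block 2 (frames 35964–53945) with 16541 frames into that block.
The block's first minute is 1800 frames and the rest 1798 each; 16541 frames reaches minute 9, so 2 × 18 + 9 × 2 = 54 labels have been skipped so far.
Adding those back, label number 52505 + 54 = 52559 at 30 labels/s is 1751 s + 29 f = 0 h 29 min 11 s frame 29, i.e. 00:29:11;29.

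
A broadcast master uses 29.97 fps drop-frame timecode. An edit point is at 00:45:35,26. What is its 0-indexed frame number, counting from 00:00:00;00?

81994

Complete 10-minute blocks: 4, each 17982 frames → 71928.
Remaining 5 whole minutes in the current block: 1800 + 4 × 1798 = 8992 frames.
Within the current minute: 35 × 30 + 26 − 2 = 1074 (labels ;00/;01 skipped at this minute). Total = 71928 + 8992 + 1074 = 81994.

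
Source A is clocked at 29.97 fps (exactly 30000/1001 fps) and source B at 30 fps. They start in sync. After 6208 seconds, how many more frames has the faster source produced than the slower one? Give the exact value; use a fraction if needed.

186240/1001 frames

A emits 30000/1001 × 6208 = 186240000/1001 frames; B emits 30 × 6208 = 186240.
Difference = 186240/1001 frames (≈ 186.0539); B is ahead of A.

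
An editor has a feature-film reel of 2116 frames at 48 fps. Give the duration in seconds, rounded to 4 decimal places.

Running time = 2116 × 1/48 = 529/12 s ≈ 44.0833 s.

44.0833 seconds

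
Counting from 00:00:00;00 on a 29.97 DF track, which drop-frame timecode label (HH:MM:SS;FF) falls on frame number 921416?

08:32:24;18

Ten DF minutes hold 17982 frames, so frame 921416 lies in block 51 (frames 917082–935063) with 4334 frames into that block.
The block's first minute is 1800 frames and the rest 1798 each; 4334 frames reaches minute 2, so 51 × 18 + 2 × 2 = 922 labels have been skipped so far.
Adding those back, label number 921416 + 922 = 922338 at 30 labels/s is 30744 s + 18 f = 8 h 32 min 24 s frame 18, i.e. 08:32:24;18.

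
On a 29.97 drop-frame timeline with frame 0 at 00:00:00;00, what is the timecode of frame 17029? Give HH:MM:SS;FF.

00:09:28;07

Ten DF minutes hold 17982 frames, so frame 17029 lies in block 0 (frames 0–17981) with 17029 frames into that block.
The block's first minute is 1800 frames and the rest 1798 each; 17029 frames reaches minute 9, so 0 × 18 + 9 × 2 = 18 labels have been skipped so far.
Adding those back, label number 17029 + 18 = 17047 at 30 labels/s is 568 s + 7 f = 0 h 9 min 28 s frame 7, i.e. 00:09:28;07.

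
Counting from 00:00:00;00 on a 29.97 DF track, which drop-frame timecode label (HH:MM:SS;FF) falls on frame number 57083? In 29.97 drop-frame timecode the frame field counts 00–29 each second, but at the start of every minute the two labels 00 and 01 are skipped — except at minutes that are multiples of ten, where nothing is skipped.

Each 10-minute DF block holds 10 × 60 × 30 − 9 × 2 = 17982 frames. 57083 ÷ 17982 → 3 full blocks, remainder 3137.
Within the partial block the first minute is 1800 frames and each further minute 1798, so 1 further minute boundary passed. Total skipped labels = 18 × 3 + 2 × 1 = 56.
Non-drop label index = 57083 + 56 = 57139; at 30 labels/s that is 00:31:44:19, i.e. DF 00:31:44;19.

00:31:44;19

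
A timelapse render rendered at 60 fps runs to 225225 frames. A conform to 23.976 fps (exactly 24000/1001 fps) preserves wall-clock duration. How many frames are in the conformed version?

90000 frames

Target frames = source frames × (target rate / source rate) = 225225 × (24000/1001)/(60) = 225225 × 400/1001 = 90000.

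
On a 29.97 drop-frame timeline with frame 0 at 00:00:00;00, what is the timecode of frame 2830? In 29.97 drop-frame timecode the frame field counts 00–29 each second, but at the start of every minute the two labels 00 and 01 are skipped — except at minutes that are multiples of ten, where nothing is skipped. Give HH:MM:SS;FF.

Ten DF minutes hold 17982 frames, so frame 2830 lies in block 0 (frames 0–17981) with 2830 frames into that block.
The block's first minute is 1800 frames and the rest 1798 each; 2830 frames reaches minute 1, so 0 × 18 + 1 × 2 = 2 labels have been skipped so far.
Adding those back, label number 2830 + 2 = 2832 at 30 labels/s is 94 s + 12 f = 0 h 1 min 34 s frame 12, i.e. 00:01:34;12.

00:01:34;12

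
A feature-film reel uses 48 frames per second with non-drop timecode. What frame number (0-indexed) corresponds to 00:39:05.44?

frame 112604

Total seconds to the label: (0 × 3600 + 39 × 60 + 5) = 2345.
Frame index = 2345 × 48 + 44 = 112604.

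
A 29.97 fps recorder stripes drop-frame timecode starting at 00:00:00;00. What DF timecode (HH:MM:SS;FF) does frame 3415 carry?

00:01:53;27

Each 10-minute DF block holds 10 × 60 × 30 − 9 × 2 = 17982 frames. 3415 ÷ 17982 → 0 full blocks, remainder 3415.
Within the partial block the first minute is 1800 frames and each further minute 1798, so 1 further minute boundary passed. Total skipped labels = 18 × 0 + 2 × 1 = 2.
Non-drop label index = 3415 + 2 = 3417; at 30 labels/s that is 00:01:53:27, i.e. DF 00:01:53;27.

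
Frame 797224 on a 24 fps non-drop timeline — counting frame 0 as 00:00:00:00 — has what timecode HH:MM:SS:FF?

09:13:37:16

797224 ÷ 24 = 33217 full seconds, remainder 16 frames.
33217 s = 9 h 13 min 37 s.
Timecode: 09:13:37:16.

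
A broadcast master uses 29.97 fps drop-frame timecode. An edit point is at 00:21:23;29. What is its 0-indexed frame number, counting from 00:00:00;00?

Complete 10-minute blocks: 2, each 17982 frames → 35964.
Remaining 1 whole minute in the current block: 1800 + 0 × 1798 = 1800 frames.
Within the current minute: 23 × 30 + 29 − 2 = 717 (labels ;00/;01 skipped at this minute). Total = 35964 + 1800 + 717 = 38481.

38481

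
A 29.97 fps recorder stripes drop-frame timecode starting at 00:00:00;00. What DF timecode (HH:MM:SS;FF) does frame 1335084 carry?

Each 10-minute DF block holds 10 × 60 × 30 − 9 × 2 = 17982 frames. 1335084 ÷ 17982 → 74 full blocks, remainder 4416.
Within the partial block the first minute is 1800 frames and each further minute 1798, so 2 further minute boundaries passed. Total skipped labels = 18 × 74 + 2 × 2 = 1336.
Non-drop label index = 1335084 + 1336 = 1336420; at 30 labels/s that is 12:22:27:10, i.e. DF 12:22:27;10.

12:22:27;10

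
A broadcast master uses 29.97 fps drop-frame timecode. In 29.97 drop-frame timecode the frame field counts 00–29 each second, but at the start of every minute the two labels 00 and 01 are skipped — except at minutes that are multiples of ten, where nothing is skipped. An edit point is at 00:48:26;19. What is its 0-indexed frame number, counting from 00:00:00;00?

87111

Complete 10-minute blocks: 4, each 17982 frames → 71928.
Remaining 8 whole minutes in the current block: 1800 + 7 × 1798 = 14386 frames.
Within the current minute: 26 × 30 + 19 − 2 = 797 (labels ;00/;01 skipped at this minute). Total = 71928 + 14386 + 797 = 87111.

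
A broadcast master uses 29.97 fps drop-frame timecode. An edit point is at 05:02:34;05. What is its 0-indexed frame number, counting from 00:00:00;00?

Complete 10-minute blocks: 30, each 17982 frames → 539460.
Remaining 2 whole minutes in the current block: 1800 + 1 × 1798 = 3598 frames.
Within the current minute: 34 × 30 + 5 − 2 = 1023 (labels ;00/;01 skipped at this minute). Total = 539460 + 3598 + 1023 = 544081.

544081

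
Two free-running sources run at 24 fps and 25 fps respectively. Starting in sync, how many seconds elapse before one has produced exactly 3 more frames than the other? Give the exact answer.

The gap grows by |25 − 24| = 1 frame per second.
Time for a 3-frame gap: 3 ÷ (1) = 3 s.

3 seconds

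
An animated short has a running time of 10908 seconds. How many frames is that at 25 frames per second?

272700 frames

Frames = 10908 × 25 = 272700.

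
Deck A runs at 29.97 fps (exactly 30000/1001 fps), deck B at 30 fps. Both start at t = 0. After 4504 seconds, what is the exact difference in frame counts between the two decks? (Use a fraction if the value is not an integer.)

A emits 30000/1001 × 4504 = 135120000/1001 frames; B emits 30 × 4504 = 135120.
Difference = 135120/1001 frames (≈ 134.9850); B is ahead of A.

135120/1001 frames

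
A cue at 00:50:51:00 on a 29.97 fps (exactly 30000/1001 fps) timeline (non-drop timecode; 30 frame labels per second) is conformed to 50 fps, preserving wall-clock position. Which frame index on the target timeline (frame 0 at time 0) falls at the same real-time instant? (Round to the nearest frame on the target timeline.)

frame 152703

Source frame index: (0×3600 + 50×60 + 51) × 30 + 0 = 91530.
Real time: 91530 / (30000/1001) = 3054051/1000 s.
Target frame: (3054051/1000) × (50) = 3054051/20 ≈ 152702.550 → 152703.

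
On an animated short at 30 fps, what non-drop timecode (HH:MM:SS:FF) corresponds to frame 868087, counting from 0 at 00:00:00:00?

08:02:16:07

868087 ÷ 30 = 28936 full seconds, remainder 7 frames.
28936 s = 8 h 2 min 16 s.
Timecode: 08:02:16:07.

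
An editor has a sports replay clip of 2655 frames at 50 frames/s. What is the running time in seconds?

Running time = 2655 / (50) = 53.1 s.

53.1 seconds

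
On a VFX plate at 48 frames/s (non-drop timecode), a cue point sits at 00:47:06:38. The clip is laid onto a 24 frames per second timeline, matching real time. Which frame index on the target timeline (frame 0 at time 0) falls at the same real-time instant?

Source frame index: (0×3600 + 47×60 + 6) × 48 + 38 = 135686.
Real time: 135686 / (48) = 67843/24 s.
Target frame: (67843/24) × (24) = 67843.

frame 67843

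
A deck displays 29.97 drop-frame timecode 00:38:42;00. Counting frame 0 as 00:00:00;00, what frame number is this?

As if non-drop at 30 labels/s: (0 × 3600 + 38 × 60 + 42) × 30 + 0 = 69660.
Minute boundaries passed: 38; those not divisible by 10: 38 − 3 = 35; dropped labels = 2 × 35 = 70.
Actual frame index = 69660 − 70 = 69590.

69590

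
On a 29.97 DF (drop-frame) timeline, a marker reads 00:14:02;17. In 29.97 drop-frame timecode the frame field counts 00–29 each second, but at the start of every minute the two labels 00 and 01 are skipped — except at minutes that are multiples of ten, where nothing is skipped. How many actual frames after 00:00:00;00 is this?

25251

Complete 10-minute blocks: 1, each 17982 frames → 17982.
Remaining 4 whole minutes in the current block: 1800 + 3 × 1798 = 7194 frames.
Within the current minute: 2 × 30 + 17 − 2 = 75 (labels ;00/;01 skipped at this minute). Total = 17982 + 7194 + 75 = 25251.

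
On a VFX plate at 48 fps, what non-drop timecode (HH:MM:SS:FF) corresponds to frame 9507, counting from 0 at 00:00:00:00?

00:03:18:03

9507 ÷ 48 = 198 full seconds, remainder 3 frames.
198 s = 0 h 3 min 18 s.
Timecode: 00:03:18:03.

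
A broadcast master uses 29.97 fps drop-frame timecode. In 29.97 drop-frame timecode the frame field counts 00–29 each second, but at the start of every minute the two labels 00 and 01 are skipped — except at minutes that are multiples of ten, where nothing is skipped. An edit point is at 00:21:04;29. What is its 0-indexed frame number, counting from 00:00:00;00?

As if non-drop at 30 labels/s: (0 × 3600 + 21 × 60 + 4) × 30 + 29 = 37949.
Minute boundaries passed: 21; those not divisible by 10: 21 − 2 = 19; dropped labels = 2 × 19 = 38.
Actual frame index = 37949 − 38 = 37911.

37911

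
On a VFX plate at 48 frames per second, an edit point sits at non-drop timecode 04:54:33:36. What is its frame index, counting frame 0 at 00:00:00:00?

Total seconds to the label: (4 × 3600 + 54 × 60 + 33) = 17673.
Frame index = 17673 × 48 + 36 = 848340.

frame 848340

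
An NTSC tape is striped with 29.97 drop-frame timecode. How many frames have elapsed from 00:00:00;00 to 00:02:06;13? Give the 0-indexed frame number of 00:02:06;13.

Complete 10-minute blocks: 0, each 17982 frames → 0.
Remaining 2 whole minutes in the current block: 1800 + 1 × 1798 = 3598 frames.
Within the current minute: 6 × 30 + 13 − 2 = 191 (labels ;00/;01 skipped at this minute). Total = 0 + 3598 + 191 = 3789.

3789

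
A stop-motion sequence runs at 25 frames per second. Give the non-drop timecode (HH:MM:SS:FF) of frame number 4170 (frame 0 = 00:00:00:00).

00:02:46:20

4170 ÷ 25 = 166 full seconds, remainder 20 frames.
166 s = 0 h 2 min 46 s.
Timecode: 00:02:46:20.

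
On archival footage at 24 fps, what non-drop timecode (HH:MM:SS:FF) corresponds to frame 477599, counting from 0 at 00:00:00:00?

05:31:39:23

477599 ÷ 24 = 19899 full seconds, remainder 23 frames.
19899 s = 5 h 31 min 39 s.
Timecode: 05:31:39:23.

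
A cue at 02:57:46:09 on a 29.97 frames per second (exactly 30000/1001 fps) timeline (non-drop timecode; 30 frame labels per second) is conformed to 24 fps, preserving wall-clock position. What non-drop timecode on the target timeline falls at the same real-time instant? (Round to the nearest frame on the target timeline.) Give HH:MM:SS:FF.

02:57:56:23

Source frame index: (2×3600 + 57×60 + 46) × 30 + 9 = 319989.
Real time: 319989 / (30000/1001) = 106769663/10000 s.
Target frame: (106769663/10000) × (24) = 320308989/1250 ≈ 256247.191 → 256247.
At 24 labels/s: frame 256247 → 02:57:56:23.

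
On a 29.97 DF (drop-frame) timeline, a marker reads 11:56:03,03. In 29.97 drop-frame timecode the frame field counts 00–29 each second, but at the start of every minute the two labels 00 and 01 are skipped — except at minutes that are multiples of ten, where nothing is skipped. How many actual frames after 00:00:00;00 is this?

1287603

Complete 10-minute blocks: 71, each 17982 frames → 1276722.
Remaining 6 whole minutes in the current block: 1800 + 5 × 1798 = 10790 frames.
Within the current minute: 3 × 30 + 3 − 2 = 91 (labels ;00/;01 skipped at this minute). Total = 1276722 + 10790 + 91 = 1287603.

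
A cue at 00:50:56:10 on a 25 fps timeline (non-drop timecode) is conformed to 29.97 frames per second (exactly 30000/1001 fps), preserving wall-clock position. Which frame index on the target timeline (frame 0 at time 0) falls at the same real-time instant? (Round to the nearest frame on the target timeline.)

Source frame index: (0×3600 + 50×60 + 56) × 25 + 10 = 76410.
Real time: 76410 / (25) = 15282/5 s.
Target frame: (15282/5) × (30000/1001) = 91692000/1001 ≈ 91600.400 → 91600.

frame 91600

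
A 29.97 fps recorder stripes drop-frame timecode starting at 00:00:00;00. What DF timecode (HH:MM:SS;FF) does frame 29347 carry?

Each 10-minute DF block holds 10 × 60 × 30 − 9 × 2 = 17982 frames. 29347 ÷ 17982 → 1 full block, remainder 11365.
Within the partial block the first minute is 1800 frames and each further minute 1798, so 6 further minute boundaries passed. Total skipped labels = 18 × 1 + 2 × 6 = 30.
Non-drop label index = 29347 + 30 = 29377; at 30 labels/s that is 00:16:19:07, i.e. DF 00:16:19;07.

00:16:19;07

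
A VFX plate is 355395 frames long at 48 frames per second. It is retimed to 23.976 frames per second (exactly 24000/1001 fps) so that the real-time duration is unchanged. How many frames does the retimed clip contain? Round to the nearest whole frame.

177520 frames

Frames at target rate = 355395 × (24000/1001) / (48) = 177697500/1001 ≈ 177519.980.
Nearest whole frame: 177520.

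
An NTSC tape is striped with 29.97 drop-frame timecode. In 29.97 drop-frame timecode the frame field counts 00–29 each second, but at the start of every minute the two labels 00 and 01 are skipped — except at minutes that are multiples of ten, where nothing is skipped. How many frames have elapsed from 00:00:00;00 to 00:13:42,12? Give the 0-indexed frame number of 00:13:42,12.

As if non-drop at 30 labels/s: (0 × 3600 + 13 × 60 + 42) × 30 + 12 = 24672.
Minute boundaries passed: 13; those not divisible by 10: 13 − 1 = 12; dropped labels = 2 × 12 = 24.
Actual frame index = 24672 − 24 = 24648.

24648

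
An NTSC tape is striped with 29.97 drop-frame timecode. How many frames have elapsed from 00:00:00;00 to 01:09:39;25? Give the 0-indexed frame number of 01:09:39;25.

125269

Complete 10-minute blocks: 6, each 17982 frames → 107892.
Remaining 9 whole minutes in the current block: 1800 + 8 × 1798 = 16184 frames.
Within the current minute: 39 × 30 + 25 − 2 = 1193 (labels ;00/;01 skipped at this minute). Total = 107892 + 16184 + 1193 = 125269.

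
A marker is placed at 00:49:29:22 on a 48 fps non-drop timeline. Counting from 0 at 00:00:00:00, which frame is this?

142534

Total seconds to the label: (0 × 3600 + 49 × 60 + 29) = 2969.
Frame index = 2969 × 48 + 22 = 142534.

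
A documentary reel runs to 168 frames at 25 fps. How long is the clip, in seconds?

Running time = 168 / (25) = 6.72 s.

6.72 seconds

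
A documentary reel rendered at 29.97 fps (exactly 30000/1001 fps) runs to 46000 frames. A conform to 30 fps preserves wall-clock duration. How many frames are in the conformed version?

Target frames = source frames × (target rate / source rate) = 46000 × (30)/(30000/1001) = 46000 × 1001/1000 = 46046.

46046 frames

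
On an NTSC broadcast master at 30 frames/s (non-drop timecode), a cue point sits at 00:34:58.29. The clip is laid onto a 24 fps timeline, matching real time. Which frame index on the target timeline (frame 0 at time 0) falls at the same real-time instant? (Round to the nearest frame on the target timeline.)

Source frame index: (0×3600 + 34×60 + 58) × 30 + 29 = 62969.
Real time: 62969 / (30) = 62969/30 s.
Target frame: (62969/30) × (24) = 251876/5 ≈ 50375.200 → 50375.

frame 50375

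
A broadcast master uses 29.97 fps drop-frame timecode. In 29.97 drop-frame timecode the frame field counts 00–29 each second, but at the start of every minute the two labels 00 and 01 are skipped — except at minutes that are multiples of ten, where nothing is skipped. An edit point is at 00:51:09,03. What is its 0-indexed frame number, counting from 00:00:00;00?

Complete 10-minute blocks: 5, each 17982 frames → 89910.
Remaining 1 whole minute in the current block: 1800 + 0 × 1798 = 1800 frames.
Within the current minute: 9 × 30 + 3 − 2 = 271 (labels ;00/;01 skipped at this minute). Total = 89910 + 1800 + 271 = 91981.

91981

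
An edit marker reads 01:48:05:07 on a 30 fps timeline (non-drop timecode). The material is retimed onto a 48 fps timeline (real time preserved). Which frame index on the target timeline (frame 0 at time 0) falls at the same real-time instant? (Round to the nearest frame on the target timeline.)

Source frame index: (1×3600 + 48×60 + 5) × 30 + 7 = 194557.
Real time: 194557 / (30) = 194557/30 s.
Target frame: (194557/30) × (48) = 1556456/5 ≈ 311291.200 → 311291.

frame 311291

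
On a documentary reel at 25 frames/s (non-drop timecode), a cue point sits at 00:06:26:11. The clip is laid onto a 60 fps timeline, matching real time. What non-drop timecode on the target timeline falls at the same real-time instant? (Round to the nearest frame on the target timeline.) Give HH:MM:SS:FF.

Source frame index: (0×3600 + 6×60 + 26) × 25 + 11 = 9661.
Real time: 9661 / (25) = 9661/25 s.
Target frame: (9661/25) × (60) = 115932/5 ≈ 23186.400 → 23186.
At 60 labels/s: frame 23186 → 00:06:26:26.

00:06:26:26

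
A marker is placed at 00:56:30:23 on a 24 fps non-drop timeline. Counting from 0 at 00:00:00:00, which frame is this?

Total seconds to the label: (0 × 3600 + 56 × 60 + 30) = 3390.
Frame index = 3390 × 24 + 23 = 81383.

frame 81383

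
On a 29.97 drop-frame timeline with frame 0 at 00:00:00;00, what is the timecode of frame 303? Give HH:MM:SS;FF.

00:00:10;03

Ten DF minutes hold 17982 frames, so frame 303 lies in block 0 (frames 0–17981) with 303 frames into that block.
The block's first minute is 1800 frames and the rest 1798 each; 303 frames reaches minute 0, so 0 × 18 + 0 × 2 = 0 labels have been skipped so far.
Adding those back, label number 303 + 0 = 303 at 30 labels/s is 10 s + 3 f = 0 h 0 min 10 s frame 3, i.e. 00:00:10;03.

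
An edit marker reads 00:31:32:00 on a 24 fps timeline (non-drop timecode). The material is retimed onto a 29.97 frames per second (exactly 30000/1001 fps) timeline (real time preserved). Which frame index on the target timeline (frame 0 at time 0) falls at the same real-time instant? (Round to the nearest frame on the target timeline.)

frame 56703

Source frame index: (0×3600 + 31×60 + 32) × 24 + 0 = 45408.
Real time: 45408 / (24) = 1892 s.
Target frame: (1892) × (30000/1001) = 5160000/91 ≈ 56703.297 → 56703.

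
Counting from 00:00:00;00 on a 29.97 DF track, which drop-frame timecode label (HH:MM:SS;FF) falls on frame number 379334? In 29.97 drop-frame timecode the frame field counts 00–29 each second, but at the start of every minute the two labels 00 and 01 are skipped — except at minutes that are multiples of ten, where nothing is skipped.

Ten DF minutes hold 17982 frames, so frame 379334 lies in block 21 (frames 377622–395603) with 1712 frames into that block.
The block's first minute is 1800 frames and the rest 1798 each; 1712 frames reaches minute 0, so 21 × 18 + 0 × 2 = 378 labels have been skipped so far.
Adding those back, label number 379334 + 378 = 379712 at 30 labels/s is 12657 s + 2 f = 3 h 30 min 57 s frame 2, i.e. 03:30:57;02.

03:30:57;02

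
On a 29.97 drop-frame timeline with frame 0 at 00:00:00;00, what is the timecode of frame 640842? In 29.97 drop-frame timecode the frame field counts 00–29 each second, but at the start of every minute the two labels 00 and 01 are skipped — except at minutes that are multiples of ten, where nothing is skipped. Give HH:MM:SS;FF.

Each 10-minute DF block holds 10 × 60 × 30 − 9 × 2 = 17982 frames. 640842 ÷ 17982 → 35 full blocks, remainder 11472.
Within the partial block the first minute is 1800 frames and each further minute 1798, so 6 further minute boundaries passed. Total skipped labels = 18 × 35 + 2 × 6 = 642.
Non-drop label index = 640842 + 642 = 641484; at 30 labels/s that is 05:56:22:24, i.e. DF 05:56:22;24.

05:56:22;24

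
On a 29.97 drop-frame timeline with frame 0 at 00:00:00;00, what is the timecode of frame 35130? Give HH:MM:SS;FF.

Ten DF minutes hold 17982 frames, so frame 35130 lies in block 1 (frames 17982–35963) with 17148 frames into that block.
The block's first minute is 1800 frames and the rest 1798 each; 17148 frames reaches minute 9, so 1 × 18 + 9 × 2 = 36 labels have been skipped so far.
Adding those back, label number 35130 + 36 = 35166 at 30 labels/s is 1172 s + 6 f = 0 h 19 min 32 s frame 6, i.e. 00:19:32;06.

00:19:32;06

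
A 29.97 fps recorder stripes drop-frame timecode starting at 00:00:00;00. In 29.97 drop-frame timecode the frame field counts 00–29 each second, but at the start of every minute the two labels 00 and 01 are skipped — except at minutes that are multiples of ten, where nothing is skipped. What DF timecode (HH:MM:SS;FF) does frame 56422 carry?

Each 10-minute DF block holds 10 × 60 × 30 − 9 × 2 = 17982 frames. 56422 ÷ 17982 → 3 full blocks, remainder 2476.
Within the partial block the first minute is 1800 frames and each further minute 1798, so 1 further minute boundary passed. Total skipped labels = 18 × 3 + 2 × 1 = 56.
Non-drop label index = 56422 + 56 = 56478; at 30 labels/s that is 00:31:22:18, i.e. DF 00:31:22;18.

00:31:22;18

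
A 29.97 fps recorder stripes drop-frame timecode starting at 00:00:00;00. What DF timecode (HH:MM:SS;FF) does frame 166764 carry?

Each 10-minute DF block holds 10 × 60 × 30 − 9 × 2 = 17982 frames. 166764 ÷ 17982 → 9 full blocks, remainder 4926.
Within the partial block the first minute is 1800 frames and each further minute 1798, so 2 further minute boundaries passed. Total skipped labels = 18 × 9 + 2 × 2 = 166.
Non-drop label index = 166764 + 166 = 166930; at 30 labels/s that is 01:32:44:10, i.e. DF 01:32:44;10.

01:32:44;10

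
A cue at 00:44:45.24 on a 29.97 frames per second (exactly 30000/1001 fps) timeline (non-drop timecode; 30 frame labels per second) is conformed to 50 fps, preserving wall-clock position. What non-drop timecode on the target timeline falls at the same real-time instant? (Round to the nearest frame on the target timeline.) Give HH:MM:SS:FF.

00:44:48:24

Source frame index: (0×3600 + 44×60 + 45) × 30 + 24 = 80574.
Real time: 80574 / (30000/1001) = 13442429/5000 s.
Target frame: (13442429/5000) × (50) = 13442429/100 ≈ 134424.290 → 134424.
At 50 labels/s: frame 134424 → 00:44:48:24.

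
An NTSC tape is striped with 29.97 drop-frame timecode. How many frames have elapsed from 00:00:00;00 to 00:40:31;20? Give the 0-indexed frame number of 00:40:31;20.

As if non-drop at 30 labels/s: (0 × 3600 + 40 × 60 + 31) × 30 + 20 = 72950.
Minute boundaries passed: 40; those not divisible by 10: 40 − 4 = 36; dropped labels = 2 × 36 = 72.
Actual frame index = 72950 − 72 = 72878.

72878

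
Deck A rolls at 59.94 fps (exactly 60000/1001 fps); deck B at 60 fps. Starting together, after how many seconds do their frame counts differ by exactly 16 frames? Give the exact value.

4004/15 seconds

The gap grows by |60 − 60000/1001| = 60/1001 frames per second.
Time for a 16-frame gap: 16 ÷ (60/1001) = 4004/15 s.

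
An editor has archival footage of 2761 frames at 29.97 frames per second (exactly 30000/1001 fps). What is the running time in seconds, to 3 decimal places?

92.125 seconds

Running time = 2761 × 1001/30000 = 2763761/30000 s ≈ 92.125 s.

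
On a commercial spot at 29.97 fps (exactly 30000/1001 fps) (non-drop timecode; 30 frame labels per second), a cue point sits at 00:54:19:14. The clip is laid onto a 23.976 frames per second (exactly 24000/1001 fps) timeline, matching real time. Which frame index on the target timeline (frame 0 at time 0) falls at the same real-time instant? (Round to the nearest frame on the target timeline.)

frame 78227

Source frame index: (0×3600 + 54×60 + 19) × 30 + 14 = 97784.
Real time: 97784 / (30000/1001) = 12235223/3750 s.
Target frame: (12235223/3750) × (24000/1001) = 391136/5 ≈ 78227.200 → 78227.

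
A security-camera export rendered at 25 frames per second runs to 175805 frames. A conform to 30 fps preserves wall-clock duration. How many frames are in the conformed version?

210966 frames

Target frames = source frames × (target rate / source rate) = 175805 × (30)/(25) = 175805 × 6/5 = 210966.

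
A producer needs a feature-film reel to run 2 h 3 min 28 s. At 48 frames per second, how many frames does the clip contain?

355584 frames

2 h 3 min 28 s = 7408 s.
Frames = 7408 × 48 = 355584.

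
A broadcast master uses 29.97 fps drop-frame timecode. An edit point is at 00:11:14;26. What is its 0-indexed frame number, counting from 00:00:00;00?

20226

Complete 10-minute blocks: 1, each 17982 frames → 17982.
Remaining 1 whole minute in the current block: 1800 + 0 × 1798 = 1800 frames.
Within the current minute: 14 × 30 + 26 − 2 = 444 (labels ;00/;01 skipped at this minute). Total = 17982 + 1800 + 444 = 20226.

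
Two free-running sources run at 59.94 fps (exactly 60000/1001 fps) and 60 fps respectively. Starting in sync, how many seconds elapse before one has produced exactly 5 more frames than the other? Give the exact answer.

1001/12 seconds

The gap grows by |60 − 60000/1001| = 60/1001 frames per second.
Time for a 5-frame gap: 5 ÷ (60/1001) = 1001/12 s.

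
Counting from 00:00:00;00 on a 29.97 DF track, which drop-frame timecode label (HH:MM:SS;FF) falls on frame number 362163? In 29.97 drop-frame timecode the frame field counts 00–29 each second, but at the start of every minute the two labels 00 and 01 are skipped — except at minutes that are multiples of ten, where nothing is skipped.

Ten DF minutes hold 17982 frames, so frame 362163 lies in block 20 (frames 359640–377621) with 2523 frames into that block.
The block's first minute is 1800 frames and the rest 1798 each; 2523 frames reaches minute 1, so 20 × 18 + 1 × 2 = 362 labels have been skipped so far.
Adding those back, label number 362163 + 362 = 362525 at 30 labels/s is 12084 s + 5 f = 3 h 21 min 24 s frame 5, i.e. 03:21:24;05.

03:21:24;05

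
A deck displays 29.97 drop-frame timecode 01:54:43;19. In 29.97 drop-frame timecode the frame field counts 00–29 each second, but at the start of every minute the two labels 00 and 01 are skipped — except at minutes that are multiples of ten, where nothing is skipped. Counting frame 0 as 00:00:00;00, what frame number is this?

206303

Complete 10-minute blocks: 11, each 17982 frames → 197802.
Remaining 4 whole minutes in the current block: 1800 + 3 × 1798 = 7194 frames.
Within the current minute: 43 × 30 + 19 − 2 = 1307 (labels ;00/;01 skipped at this minute). Total = 197802 + 7194 + 1307 = 206303.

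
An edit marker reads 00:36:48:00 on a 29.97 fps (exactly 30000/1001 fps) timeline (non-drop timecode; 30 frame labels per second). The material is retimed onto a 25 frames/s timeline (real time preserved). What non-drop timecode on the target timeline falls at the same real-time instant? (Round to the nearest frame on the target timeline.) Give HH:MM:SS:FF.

00:36:50:05

Source frame index: (0×3600 + 36×60 + 48) × 30 + 0 = 66240.
Real time: 66240 / (30000/1001) = 276276/125 s.
Target frame: (276276/125) × (25) = 276276/5 ≈ 55255.200 → 55255.
At 25 labels/s: frame 55255 → 00:36:50:05.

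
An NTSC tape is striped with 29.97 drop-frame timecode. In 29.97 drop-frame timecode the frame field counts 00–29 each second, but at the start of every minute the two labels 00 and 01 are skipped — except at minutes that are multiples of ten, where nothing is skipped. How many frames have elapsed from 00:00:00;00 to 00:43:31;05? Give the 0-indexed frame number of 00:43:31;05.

78257

As if non-drop at 30 labels/s: (0 × 3600 + 43 × 60 + 31) × 30 + 5 = 78335.
Minute boundaries passed: 43; those not divisible by 10: 43 − 4 = 39; dropped labels = 2 × 39 = 78.
Actual frame index = 78335 − 78 = 78257.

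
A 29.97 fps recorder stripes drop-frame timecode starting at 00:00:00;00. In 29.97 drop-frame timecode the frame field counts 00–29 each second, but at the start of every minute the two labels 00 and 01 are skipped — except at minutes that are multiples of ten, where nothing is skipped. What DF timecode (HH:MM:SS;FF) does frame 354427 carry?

Ten DF minutes hold 17982 frames, so frame 354427 lies in block 19 (frames 341658–359639) with 12769 frames into that block.
The block's first minute is 1800 frames and the rest 1798 each; 12769 frames reaches minute 7, so 19 × 18 + 7 × 2 = 356 labels have been skipped so far.
Adding those back, label number 354427 + 356 = 354783 at 30 labels/s is 11826 s + 3 f = 3 h 17 min 6 s frame 3, i.e. 03:17:06;03.

03:17:06;03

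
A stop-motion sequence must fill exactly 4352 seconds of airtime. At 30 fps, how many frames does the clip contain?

130560 frames

Frames = 4352 × 30 = 130560.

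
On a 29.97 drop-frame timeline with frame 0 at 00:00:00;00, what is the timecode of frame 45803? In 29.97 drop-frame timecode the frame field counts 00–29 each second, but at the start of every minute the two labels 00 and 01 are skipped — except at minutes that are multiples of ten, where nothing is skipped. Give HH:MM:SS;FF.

Each 10-minute DF block holds 10 × 60 × 30 − 9 × 2 = 17982 frames. 45803 ÷ 17982 → 2 full blocks, remainder 9839.
Within the partial block the first minute is 1800 frames and each further minute 1798, so 5 further minute boundaries passed. Total skipped labels = 18 × 2 + 2 × 5 = 46.
Non-drop label index = 45803 + 46 = 45849; at 30 labels/s that is 00:25:28:09, i.e. DF 00:25:28;09.

00:25:28;09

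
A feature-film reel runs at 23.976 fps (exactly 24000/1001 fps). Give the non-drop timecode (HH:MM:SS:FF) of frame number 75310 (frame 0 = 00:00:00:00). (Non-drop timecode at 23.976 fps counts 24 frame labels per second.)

00:52:17:22

75310 ÷ 24 = 3137 full seconds, remainder 22 frames.
3137 s = 0 h 52 min 17 s.
Timecode: 00:52:17:22.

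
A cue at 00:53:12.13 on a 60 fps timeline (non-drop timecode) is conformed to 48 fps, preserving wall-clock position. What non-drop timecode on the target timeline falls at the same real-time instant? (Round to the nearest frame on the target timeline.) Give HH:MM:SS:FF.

Source frame index: (0×3600 + 53×60 + 12) × 60 + 13 = 191533.
Real time: 191533 / (60) = 191533/60 s.
Target frame: (191533/60) × (48) = 766132/5 ≈ 153226.400 → 153226.
At 48 labels/s: frame 153226 → 00:53:12:10.

00:53:12:10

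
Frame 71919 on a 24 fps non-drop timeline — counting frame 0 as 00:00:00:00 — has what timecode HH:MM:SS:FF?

00:49:56:15

71919 ÷ 24 = 2996 full seconds, remainder 15 frames.
2996 s = 0 h 49 min 56 s.
Timecode: 00:49:56:15.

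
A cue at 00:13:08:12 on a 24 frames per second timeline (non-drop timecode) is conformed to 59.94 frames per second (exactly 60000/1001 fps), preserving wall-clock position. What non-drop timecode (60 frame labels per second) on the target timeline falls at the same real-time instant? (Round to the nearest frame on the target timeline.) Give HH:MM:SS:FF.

00:13:07:43

Source frame index: (0×3600 + 13×60 + 8) × 24 + 12 = 18924.
Real time: 18924 / (24) = 1577/2 s.
Target frame: (1577/2) × (60000/1001) = 47310000/1001 ≈ 47262.737 → 47263.
At 60 labels/s: frame 47263 → 00:13:07:43.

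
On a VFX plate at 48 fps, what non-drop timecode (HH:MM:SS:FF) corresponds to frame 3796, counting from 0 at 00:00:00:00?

3796 ÷ 48 = 79 full seconds, remainder 4 frames.
79 s = 0 h 1 min 19 s.
Timecode: 00:01:19:04.

00:01:19:04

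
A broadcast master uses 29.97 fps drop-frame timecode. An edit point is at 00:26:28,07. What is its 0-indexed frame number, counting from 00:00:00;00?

47599

As if non-drop at 30 labels/s: (0 × 3600 + 26 × 60 + 28) × 30 + 7 = 47647.
Minute boundaries passed: 26; those not divisible by 10: 26 − 2 = 24; dropped labels = 2 × 24 = 48.
Actual frame index = 47647 − 48 = 47599.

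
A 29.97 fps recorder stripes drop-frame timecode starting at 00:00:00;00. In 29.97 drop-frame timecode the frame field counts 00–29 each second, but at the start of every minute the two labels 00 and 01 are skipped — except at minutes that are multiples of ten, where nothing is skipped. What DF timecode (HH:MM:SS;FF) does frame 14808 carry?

00:08:14;04

Ten DF minutes hold 17982 frames, so frame 14808 lies in block 0 (frames 0–17981) with 14808 frames into that block.
The block's first minute is 1800 frames and the rest 1798 each; 14808 frames reaches minute 8, so 0 × 18 + 8 × 2 = 16 labels have been skipped so far.
Adding those back, label number 14808 + 16 = 14824 at 30 labels/s is 494 s + 4 f = 0 h 8 min 14 s frame 4, i.e. 00:08:14;04.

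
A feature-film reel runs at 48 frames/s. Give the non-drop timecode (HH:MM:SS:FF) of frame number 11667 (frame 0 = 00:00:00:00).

11667 ÷ 48 = 243 full seconds, remainder 3 frames.
243 s = 0 h 4 min 3 s.
Timecode: 00:04:03:03.

00:04:03:03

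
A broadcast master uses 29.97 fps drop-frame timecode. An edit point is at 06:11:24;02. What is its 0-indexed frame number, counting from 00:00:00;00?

As if non-drop at 30 labels/s: (6 × 3600 + 11 × 60 + 24) × 30 + 2 = 668522.
Minute boundaries passed: 371; those not divisible by 10: 371 − 37 = 334; dropped labels = 2 × 334 = 668.
Actual frame index = 668522 − 668 = 667854.

667854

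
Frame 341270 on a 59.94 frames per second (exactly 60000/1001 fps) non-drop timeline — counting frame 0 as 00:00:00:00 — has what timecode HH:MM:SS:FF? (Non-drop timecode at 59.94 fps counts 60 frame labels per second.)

01:34:47:50

341270 ÷ 60 = 5687 full seconds, remainder 50 frames.
5687 s = 1 h 34 min 47 s.
Timecode: 01:34:47:50.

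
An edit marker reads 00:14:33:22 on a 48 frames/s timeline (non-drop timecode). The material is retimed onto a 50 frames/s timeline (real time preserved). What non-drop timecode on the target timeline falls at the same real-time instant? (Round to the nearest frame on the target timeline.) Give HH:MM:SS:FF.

Source frame index: (0×3600 + 14×60 + 33) × 48 + 22 = 41926.
Real time: 41926 / (48) = 20963/24 s.
Target frame: (20963/24) × (50) = 524075/12 ≈ 43672.917 → 43673.
At 50 labels/s: frame 43673 → 00:14:33:23.

00:14:33:23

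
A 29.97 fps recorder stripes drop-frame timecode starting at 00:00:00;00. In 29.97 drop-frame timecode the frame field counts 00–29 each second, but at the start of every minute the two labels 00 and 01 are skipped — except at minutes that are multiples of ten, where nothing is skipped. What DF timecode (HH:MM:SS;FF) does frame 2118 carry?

00:01:10;20

Ten DF minutes hold 17982 frames, so frame 2118 lies in block 0 (frames 0–17981) with 2118 frames into that block.
The block's first minute is 1800 frames and the rest 1798 each; 2118 frames reaches minute 1, so 0 × 18 + 1 × 2 = 2 labels have been skipped so far.
Adding those back, label number 2118 + 2 = 2120 at 30 labels/s is 70 s + 20 f = 0 h 1 min 10 s frame 20, i.e. 00:01:10;20.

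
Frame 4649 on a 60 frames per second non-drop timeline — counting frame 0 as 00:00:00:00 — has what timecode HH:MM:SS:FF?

00:01:17:29

4649 ÷ 60 = 77 full seconds, remainder 29 frames.
77 s = 0 h 1 min 17 s.
Timecode: 00:01:17:29.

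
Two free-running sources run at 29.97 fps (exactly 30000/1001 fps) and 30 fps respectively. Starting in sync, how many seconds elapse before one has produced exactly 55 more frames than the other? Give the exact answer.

The gap grows by |30 − 30000/1001| = 30/1001 frames per second.
Time for a 55-frame gap: 55 ÷ (30/1001) = 11011/6 s.

11011/6 seconds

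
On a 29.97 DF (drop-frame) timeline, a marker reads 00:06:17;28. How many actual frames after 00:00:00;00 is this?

As if non-drop at 30 labels/s: (0 × 3600 + 6 × 60 + 17) × 30 + 28 = 11338.
Minute boundaries passed: 6; those not divisible by 10: 6 − 0 = 6; dropped labels = 2 × 6 = 12.
Actual frame index = 11338 − 12 = 11326.

11326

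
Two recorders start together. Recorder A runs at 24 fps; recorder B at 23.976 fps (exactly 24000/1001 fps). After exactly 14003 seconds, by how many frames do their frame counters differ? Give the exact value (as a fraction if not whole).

30552/91 frames

A emits 24 × 14003 = 336072 frames; B emits 24000/1001 × 14003 = 30552000/91.
Difference = 30552/91 frames (≈ 335.7363); B is behind A.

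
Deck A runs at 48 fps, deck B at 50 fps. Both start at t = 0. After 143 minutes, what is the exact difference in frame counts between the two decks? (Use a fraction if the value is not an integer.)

143 min = 8580 s.
A emits 48 × 8580 = 411840 frames; B emits 50 × 8580 = 429000.
Difference = 17160 frames; B is ahead of A.

17160 frames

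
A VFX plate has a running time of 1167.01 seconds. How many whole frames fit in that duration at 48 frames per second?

56016 frames

Frames = 1167.01 × 48 = 1400412/25 ≈ 56016.4800.
Complete frames: 56016.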